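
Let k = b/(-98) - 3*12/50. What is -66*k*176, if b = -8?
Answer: 9083712/1225 ≈ 7415.3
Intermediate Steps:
k = -782/1225 (k = -8/(-98) - 3*12/50 = -8*(-1/98) - 36*1/50 = 4/49 - 18/25 = -782/1225 ≈ -0.63837)
-66*k*176 = -66*(-782/1225)*176 = (51612/1225)*176 = 9083712/1225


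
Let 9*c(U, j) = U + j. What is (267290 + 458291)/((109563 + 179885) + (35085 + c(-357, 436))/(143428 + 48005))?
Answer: 1250101328157/498689406700 ≈ 2.5068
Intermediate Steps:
c(U, j) = U/9 + j/9 (c(U, j) = (U + j)/9 = U/9 + j/9)
(267290 + 458291)/((109563 + 179885) + (35085 + c(-357, 436))/(143428 + 48005)) = (267290 + 458291)/((109563 + 179885) + (35085 + ((⅑)*(-357) + (⅑)*436))/(143428 + 48005)) = 725581/(289448 + (35085 + (-119/3 + 436/9))/191433) = 725581/(289448 + (35085 + 79/9)*(1/191433)) = 725581/(289448 + (315844/9)*(1/191433)) = 725581/(289448 + 315844/1722897) = 725581/(498689406700/1722897) = 725581*(1722897/498689406700) = 1250101328157/498689406700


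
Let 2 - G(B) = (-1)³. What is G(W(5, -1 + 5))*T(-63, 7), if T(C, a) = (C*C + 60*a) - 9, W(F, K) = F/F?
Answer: 13140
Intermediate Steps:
W(F, K) = 1
G(B) = 3 (G(B) = 2 - 1*(-1)³ = 2 - 1*(-1) = 2 + 1 = 3)
T(C, a) = -9 + C² + 60*a (T(C, a) = (C² + 60*a) - 9 = -9 + C² + 60*a)
G(W(5, -1 + 5))*T(-63, 7) = 3*(-9 + (-63)² + 60*7) = 3*(-9 + 3969 + 420) = 3*4380 = 13140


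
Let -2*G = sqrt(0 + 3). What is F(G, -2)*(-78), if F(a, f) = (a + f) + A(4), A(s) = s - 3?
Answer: 78 + 39*sqrt(3) ≈ 145.55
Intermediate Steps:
A(s) = -3 + s
G = -sqrt(3)/2 (G = -sqrt(0 + 3)/2 = -sqrt(3)/2 ≈ -0.86602)
F(a, f) = 1 + a + f (F(a, f) = (a + f) + (-3 + 4) = (a + f) + 1 = 1 + a + f)
F(G, -2)*(-78) = (1 - sqrt(3)/2 - 2)*(-78) = (-1 - sqrt(3)/2)*(-78) = 78 + 39*sqrt(3)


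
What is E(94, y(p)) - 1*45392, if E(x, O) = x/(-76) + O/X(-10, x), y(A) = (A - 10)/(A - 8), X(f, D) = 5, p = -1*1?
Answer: -77622017/1710 ≈ -45393.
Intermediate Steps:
p = -1
y(A) = (-10 + A)/(-8 + A)
E(x, O) = -x/76 + O/5 (E(x, O) = x/(-76) + O/5 = x*(-1/76) + O*(1/5) = -x/76 + O/5)
E(94, y(p)) - 1*45392 = (-1/76*94 + ((-10 - 1)/(-8 - 1))/5) - 1*45392 = (-47/38 + (-11/(-9))/5) - 45392 = (-47/38 + (-1/9*(-11))/5) - 45392 = (-47/38 + (1/5)*(11/9)) - 45392 = (-47/38 + 11/45) - 45392 = -1697/1710 - 45392 = -77622017/1710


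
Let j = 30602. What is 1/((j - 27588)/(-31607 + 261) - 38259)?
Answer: -15673/599634814 ≈ -2.6138e-5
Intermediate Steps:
1/((j - 27588)/(-31607 + 261) - 38259) = 1/((30602 - 27588)/(-31607 + 261) - 38259) = 1/(3014/(-31346) - 38259) = 1/(3014*(-1/31346) - 38259) = 1/(-1507/15673 - 38259) = 1/(-599634814/15673) = -15673/599634814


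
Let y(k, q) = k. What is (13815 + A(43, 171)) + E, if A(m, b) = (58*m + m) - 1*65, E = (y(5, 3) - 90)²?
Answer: 23512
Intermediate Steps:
E = 7225 (E = (5 - 90)² = (-85)² = 7225)
A(m, b) = -65 + 59*m (A(m, b) = 59*m - 65 = -65 + 59*m)
(13815 + A(43, 171)) + E = (13815 + (-65 + 59*43)) + 7225 = (13815 + (-65 + 2537)) + 7225 = (13815 + 2472) + 7225 = 16287 + 7225 = 23512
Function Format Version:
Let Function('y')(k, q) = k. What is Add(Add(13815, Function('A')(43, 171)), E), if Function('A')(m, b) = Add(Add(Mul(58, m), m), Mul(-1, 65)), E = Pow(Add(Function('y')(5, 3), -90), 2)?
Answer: 23512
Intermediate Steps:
E = 7225 (E = Pow(Add(5, -90), 2) = Pow(-85, 2) = 7225)
Function('A')(m, b) = Add(-65, Mul(59, m)) (Function('A')(m, b) = Add(Mul(59, m), -65) = Add(-65, Mul(59, m)))
Add(Add(13815, Function('A')(43, 171)), E) = Add(Add(13815, Add(-65, Mul(59, 43))), 7225) = Add(Add(13815, Add(-65, 2537)), 7225) = Add(Add(13815, 2472), 7225) = Add(16287, 7225) = 23512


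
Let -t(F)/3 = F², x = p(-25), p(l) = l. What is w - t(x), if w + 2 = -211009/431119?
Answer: 807274878/431119 ≈ 1872.5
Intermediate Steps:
x = -25
t(F) = -3*F²
w = -1073247/431119 (w = -2 - 211009/431119 = -1073247/431119 ≈ -2.4894)
w - t(x) = -1073247/431119 - (-3)*(-25)² = -1073247/431119 - (-3)*625 = -1073247/431119 - 1*(-1875) = -1073247/431119 + 1875 = 807274878/431119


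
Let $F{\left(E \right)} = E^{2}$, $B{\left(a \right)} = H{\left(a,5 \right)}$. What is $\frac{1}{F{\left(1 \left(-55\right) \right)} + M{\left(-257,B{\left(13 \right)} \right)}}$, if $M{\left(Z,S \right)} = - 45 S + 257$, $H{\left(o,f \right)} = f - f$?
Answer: $\frac{1}{3282} \approx 0.00030469$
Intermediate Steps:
$H{\left(o,f \right)} = 0$
$B{\left(a \right)} = 0$
$M{\left(Z,S \right)} = 257 - 45 S$
$\frac{1}{F{\left(1 \left(-55\right) \right)} + M{\left(-257,B{\left(13 \right)} \right)}} = \frac{1}{\left(1 \left(-55\right)\right)^{2} + \left(257 - 0\right)} = \frac{1}{\left(-55\right)^{2} + \left(257 + 0\right)} = \frac{1}{3025 + 257} = \frac{1}{3282}$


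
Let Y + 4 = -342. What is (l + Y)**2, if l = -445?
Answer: 625681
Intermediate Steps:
Y = -346 (Y = -4 - 342 = -346)
(l + Y)**2 = (-445 - 346)**2 = (-791)**2 = 625681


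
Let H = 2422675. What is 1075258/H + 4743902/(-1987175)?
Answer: -374248278468/192571167725 ≈ -1.9434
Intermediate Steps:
1075258/H + 4743902/(-1987175) = 1075258/2422675 + 4743902/(-1987175) = 1075258*(1/2422675) + 4743902*(-1/1987175) = 1075258/2422675 - 4743902/1987175 = -374248278468/192571167725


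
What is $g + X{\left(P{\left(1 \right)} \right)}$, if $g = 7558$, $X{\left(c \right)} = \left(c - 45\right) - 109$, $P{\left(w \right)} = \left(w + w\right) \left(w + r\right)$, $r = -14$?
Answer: $7378$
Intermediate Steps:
$P{\left(w \right)} = 2 w \left(-14 + w\right)$ ($P{\left(w \right)} = \left(w + w\right) \left(w - 14\right) = 2 w \left(-14 + w\right)$)
$X{\left(c \right)} = -154 + c$ ($X{\left(c \right)} = \left(c - 45\right) - 109 = \left(-45 + c\right) - 109 = -154 + c$)
$g + X{\left(P{\left(1 \right)} \right)} = 7558 - \left(154 - 2 \left(-14 + 1\right)\right) = 7558 - \left(154 - -26\right) = 7558 - 180 = 7378$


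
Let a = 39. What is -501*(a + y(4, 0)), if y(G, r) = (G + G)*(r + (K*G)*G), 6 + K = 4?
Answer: 108717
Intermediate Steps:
K = -2 (K = -6 + 4 = -2)
y(G, r) = 2*G*(r - 2*G²) (y(G, r) = (G + G)*(r + (-2*G)*G) = (2*G)*(r - 2*G²) = 2*G*(r - 2*G²))
-501*(a + y(4, 0)) = -501*(39 + 2*4*(0 - 2*4²)) = -501*(39 + 2*4*(0 - 2*16)) = -501*(39 + 2*4*(0 - 32)) = -501*(39 + 2*4*(-32)) = -501*(39 - 256) = -501*(-217) = 108717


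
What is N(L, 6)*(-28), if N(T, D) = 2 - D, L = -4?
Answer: 112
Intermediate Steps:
N(L, 6)*(-28) = (2 - 1*6)*(-28) = (2 - 6)*(-28) = -4*(-28) = 112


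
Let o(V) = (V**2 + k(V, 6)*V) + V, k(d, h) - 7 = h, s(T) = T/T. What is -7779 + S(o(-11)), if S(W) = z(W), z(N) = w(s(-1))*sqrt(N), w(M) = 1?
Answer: -7779 + I*sqrt(33) ≈ -7779.0 + 5.7446*I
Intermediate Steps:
s(T) = 1
k(d, h) = 7 + h
o(V) = V**2 + 14*V (o(V) = (V**2 + (7 + 6)*V) + V = (V**2 + 13*V) + V = V**2 + 14*V)
z(N) = sqrt(N) (z(N) = 1*sqrt(N) = sqrt(N))
S(W) = sqrt(W)
-7779 + S(o(-11)) = -7779 + sqrt(-11*(14 - 11)) = -7779 + sqrt(-11*3) = -7779 + sqrt(-33) = -7779 + I*sqrt(33)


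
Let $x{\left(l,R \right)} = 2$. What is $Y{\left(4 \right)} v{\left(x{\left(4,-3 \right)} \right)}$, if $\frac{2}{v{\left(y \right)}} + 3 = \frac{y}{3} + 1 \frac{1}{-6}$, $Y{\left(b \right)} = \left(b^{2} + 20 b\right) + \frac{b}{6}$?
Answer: $- \frac{232}{3} \approx -77.333$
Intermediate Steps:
$Y{\left(b \right)} = b^{2} + \frac{121 b}{6}$ ($Y{\left(b \right)} = \left(b^{2} + 20 b\right) + b \frac{1}{6} = \left(b^{2} + 20 b\right) + \frac{b}{6} = b^{2} + \frac{121 b}{6}$)
$v{\left(y \right)} = \frac{2}{- \frac{19}{6} + \frac{y}{3}}$ ($v{\left(y \right)} = \frac{2}{-3 + \left(\frac{y}{3} + 1 \frac{1}{-6}\right)} = \frac{2}{-3 + \left(y \frac{1}{3} + 1 \left(- \frac{1}{6}\right)\right)} = \frac{2}{-3 + \left(\frac{y}{3} - \frac{1}{6}\right)} = \frac{2}{-3 + \left(- \frac{1}{6} + \frac{y}{3}\right)} = \frac{2}{- \frac{19}{6} + \frac{y}{3}}$)
$Y{\left(4 \right)} v{\left(x{\left(4,-3 \right)} \right)} = \frac{1}{6} \cdot 4 \left(121 + 6 \cdot 4\right) \frac{12}{-19 + 2 \cdot 2} = \frac{1}{6} \cdot 4 \left(121 + 24\right) \frac{12}{-19 + 4} = \frac{1}{6} \cdot 4 \cdot 145 \frac{12}{-15} = \frac{290 \cdot 12 \left(- \frac{1}{15}\right)}{3} = \frac{290}{3} \left(- \frac{4}{5}\right) = - \frac{232}{3}$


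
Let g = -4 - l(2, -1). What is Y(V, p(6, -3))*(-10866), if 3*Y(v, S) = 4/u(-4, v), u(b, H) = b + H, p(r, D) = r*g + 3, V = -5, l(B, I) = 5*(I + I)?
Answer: 14488/9 ≈ 1609.8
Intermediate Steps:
l(B, I) = 10*I (l(B, I) = 5*(2*I) = 10*I)
g = 6 (g = -4 - 10*(-1) = -4 - 1*(-10) = -4 + 10 = 6)
p(r, D) = 3 + 6*r (p(r, D) = r*6 + 3 = 6*r + 3 = 3 + 6*r)
u(b, H) = H + b
Y(v, S) = 4/(3*(-4 + v)) (Y(v, S) = (4/(v - 4))/3 = (4/(-4 + v))/3 = 4/(3*(-4 + v)))
Y(V, p(6, -3))*(-10866) = (4/(3*(-4 - 5)))*(-10866) = ((4/3)/(-9))*(-10866) = ((4/3)*(-1/9))*(-10866) = -4/27*(-10866) = 14488/9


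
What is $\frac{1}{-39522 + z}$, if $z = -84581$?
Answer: $- \frac{1}{124103} \approx -8.0578 \cdot 10^{-6}$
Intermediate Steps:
$\frac{1}{-39522 + z} = \frac{1}{-39522 - 84581} = \frac{1}{-124103} = - \frac{1}{124103}$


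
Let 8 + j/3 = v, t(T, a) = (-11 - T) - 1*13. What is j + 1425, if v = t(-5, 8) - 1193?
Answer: -2235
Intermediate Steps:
t(T, a) = -24 - T (t(T, a) = (-11 - T) - 13 = -24 - T)
v = -1212 (v = (-24 - 1*(-5)) - 1193 = (-24 + 5) - 1193 = -19 - 1193 = -1212)
j = -3660 (j = -24 + 3*(-1212) = -24 - 3636 = -3660)
j + 1425 = -3660 + 1425 = -2235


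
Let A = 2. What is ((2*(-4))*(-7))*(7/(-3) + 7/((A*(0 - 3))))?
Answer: -196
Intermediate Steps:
((2*(-4))*(-7))*(7/(-3) + 7/((A*(0 - 3)))) = ((2*(-4))*(-7))*(7/(-3) + 7/((2*(0 - 3)))) = (-8*(-7))*(7*(-⅓) + 7/((2*(-3)))) = 56*(-7/3 + 7/(-6)) = 56*(-7/3 + 7*(-⅙)) = 56*(-7/3 - 7/6) = 56*(-7/2) = -196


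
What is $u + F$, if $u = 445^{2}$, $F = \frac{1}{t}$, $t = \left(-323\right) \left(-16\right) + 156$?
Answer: $\frac{1054285101}{5324} \approx 1.9803 \cdot 10^{5}$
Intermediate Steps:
$t = 5324$ ($t = 5168 + 156 = 5324$)
$F = \frac{1}{5324} \approx 0.00018783$
$u = 198025$
$u + F = 198025 + \frac{1}{5324} = \frac{1054285101}{5324}$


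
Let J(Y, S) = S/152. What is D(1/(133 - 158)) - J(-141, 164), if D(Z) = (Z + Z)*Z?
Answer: -25549/23750 ≈ -1.0757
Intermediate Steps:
J(Y, S) = S/152 (J(Y, S) = S*(1/152) = S/152)
D(Z) = 2*Z**2 (D(Z) = (2*Z)*Z = 2*Z**2)
D(1/(133 - 158)) - J(-141, 164) = 2*(1/(133 - 158))**2 - 164/152 = 2*(1/(-25))**2 - 1*41/38 = 2*(-1/25)**2 - 41/38 = 2*(1/625) - 41/38 = 2/625 - 41/38 = -25549/23750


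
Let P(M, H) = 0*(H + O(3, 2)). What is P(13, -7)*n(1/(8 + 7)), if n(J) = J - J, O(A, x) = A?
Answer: 0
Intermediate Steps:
n(J) = 0
P(M, H) = 0 (P(M, H) = 0*(H + 3) = 0*(3 + H) = 0)
P(13, -7)*n(1/(8 + 7)) = 0*0 = 0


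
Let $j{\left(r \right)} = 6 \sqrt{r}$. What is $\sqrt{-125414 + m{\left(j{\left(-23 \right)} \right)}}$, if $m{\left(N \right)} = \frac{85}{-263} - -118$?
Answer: $\frac{3 i \sqrt{962957931}}{263} \approx 353.97 i$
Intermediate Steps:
$m{\left(N \right)} = \frac{30949}{263}$ ($m{\left(N \right)} = 85 \left(- \frac{1}{263}\right) + 118 = - \frac{85}{263} + 118 = \frac{30949}{263}$)
$\sqrt{-125414 + m{\left(j{\left(-23 \right)} \right)}} = \sqrt{-125414 + \frac{30949}{263}} = \sqrt{- \frac{32952933}{263}} = \frac{3 i \sqrt{962957931}}{263}$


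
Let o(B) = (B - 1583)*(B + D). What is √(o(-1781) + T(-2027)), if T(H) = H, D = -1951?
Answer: √12552421 ≈ 3542.9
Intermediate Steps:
o(B) = (-1951 + B)*(-1583 + B) (o(B) = (B - 1583)*(B - 1951) = (-1583 + B)*(-1951 + B) = (-1951 + B)*(-1583 + B))
√(o(-1781) + T(-2027)) = √((3088433 + (-1781)² - 3534*(-1781)) - 2027) = √((3088433 + 3171961 + 6294054) - 2027) = √(12554448 - 2027) = √12552421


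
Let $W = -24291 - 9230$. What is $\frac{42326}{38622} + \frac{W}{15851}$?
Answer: $- \frac{311869318}{306098661} \approx -1.0189$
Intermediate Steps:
$W = -33521$
$\frac{42326}{38622} + \frac{W}{15851} = \frac{42326}{38622} - \frac{33521}{15851} = 42326 \cdot \frac{1}{38622} - \frac{33521}{15851} = \frac{21163}{19311} - \frac{33521}{15851} = - \frac{311869318}{306098661}$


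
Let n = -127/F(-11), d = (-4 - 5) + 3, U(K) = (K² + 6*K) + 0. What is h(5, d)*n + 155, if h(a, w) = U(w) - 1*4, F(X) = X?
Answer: 1197/11 ≈ 108.82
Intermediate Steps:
U(K) = K² + 6*K
d = -6 (d = -9 + 3 = -6)
h(a, w) = -4 + w*(6 + w) (h(a, w) = w*(6 + w) - 1*4 = w*(6 + w) - 4 = -4 + w*(6 + w))
n = 127/11 (n = -127/(-11) = -127*(-1/11) = 127/11 ≈ 11.545)
h(5, d)*n + 155 = (-4 - 6*(6 - 6))*(127/11) + 155 = (-4 - 6*0)*(127/11) + 155 = (-4 + 0)*(127/11) + 155 = -4*127/11 + 155 = -508/11 + 155 = 1197/11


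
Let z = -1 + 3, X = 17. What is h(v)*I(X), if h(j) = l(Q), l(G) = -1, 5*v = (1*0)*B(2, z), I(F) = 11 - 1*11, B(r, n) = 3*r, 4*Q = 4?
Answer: 0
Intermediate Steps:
z = 2
Q = 1 (Q = (1/4)*4 = 1)
I(F) = 0 (I(F) = 11 - 11 = 0)
v = 0 (v = ((1*0)*(3*2))/5 = (0*6)/5 = (1/5)*0 = 0)
h(j) = -1
h(v)*I(X) = -1*0 = 0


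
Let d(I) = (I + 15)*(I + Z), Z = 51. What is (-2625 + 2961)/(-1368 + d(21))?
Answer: 14/51 ≈ 0.27451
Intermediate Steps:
d(I) = (15 + I)*(51 + I) (d(I) = (I + 15)*(I + 51) = (15 + I)*(51 + I))
(-2625 + 2961)/(-1368 + d(21)) = (-2625 + 2961)/(-1368 + (765 + 21**2 + 66*21)) = 336/(-1368 + (765 + 441 + 1386)) = 336/(-1368 + 2592) = 336/1224 = 336*(1/1224) = 14/51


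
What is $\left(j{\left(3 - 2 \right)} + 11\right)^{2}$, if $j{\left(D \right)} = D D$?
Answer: $144$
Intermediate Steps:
$j{\left(D \right)} = D^{2}$
$\left(j{\left(3 - 2 \right)} + 11\right)^{2} = \left(\left(3 - 2\right)^{2} + 11\right)^{2} = \left(1^{2} + 11\right)^{2} = \left(1 + 11\right)^{2} = 12^{2} = 144$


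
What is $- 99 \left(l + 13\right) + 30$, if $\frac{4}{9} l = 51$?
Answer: $- \frac{50469}{4} \approx -12617.0$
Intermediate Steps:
$l = \frac{459}{4}$ ($l = \frac{9}{4} \cdot 51 = \frac{459}{4} \approx 114.75$)
$- 99 \left(l + 13\right) + 30 = - 99 \left(\frac{459}{4} + 13\right) + 30 = \left(-99\right) \frac{511}{4} + 30 = - \frac{50589}{4} + 30 = - \frac{50469}{4}$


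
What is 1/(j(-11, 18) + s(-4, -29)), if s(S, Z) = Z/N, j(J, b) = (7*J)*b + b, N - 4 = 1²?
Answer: -5/6869 ≈ -0.00072791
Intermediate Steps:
N = 5 (N = 4 + 1² = 4 + 1 = 5)
j(J, b) = b + 7*J*b (j(J, b) = 7*J*b + b = b + 7*J*b)
s(S, Z) = Z/5
1/(j(-11, 18) + s(-4, -29)) = 1/(18*(1 + 7*(-11)) + (⅕)*(-29)) = 1/(18*(1 - 77) - 29/5) = 1/(18*(-76) - 29/5) = 1/(-1368 - 29/5) = 1/(-6869/5) = -5/6869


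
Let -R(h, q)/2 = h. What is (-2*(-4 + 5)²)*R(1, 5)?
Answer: 4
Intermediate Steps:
R(h, q) = -2*h
(-2*(-4 + 5)²)*R(1, 5) = (-2*(-4 + 5)²)*(-2*1) = -2*1²*(-2) = -2*1*(-2) = -2*(-2) = 4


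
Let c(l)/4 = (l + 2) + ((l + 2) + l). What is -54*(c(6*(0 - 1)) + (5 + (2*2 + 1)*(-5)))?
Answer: 4104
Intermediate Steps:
c(l) = 16 + 12*l (c(l) = 4*((l + 2) + ((l + 2) + l)) = 4*((2 + l) + ((2 + l) + l)) = 4*((2 + l) + (2 + 2*l)) = 4*(4 + 3*l) = 16 + 12*l)
-54*(c(6*(0 - 1)) + (5 + (2*2 + 1)*(-5))) = -54*((16 + 12*(6*(0 - 1))) + (5 + (2*2 + 1)*(-5))) = -54*((16 + 12*(6*(-1))) + (5 + (4 + 1)*(-5))) = -54*((16 + 12*(-6)) + (5 + 5*(-5))) = -54*((16 - 72) + (5 - 25)) = -54*(-56 - 20) = -54*(-76) = 4104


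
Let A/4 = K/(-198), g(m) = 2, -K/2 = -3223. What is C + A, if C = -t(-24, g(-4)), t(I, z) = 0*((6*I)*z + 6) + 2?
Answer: -1190/9 ≈ -132.22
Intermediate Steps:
K = 6446 (K = -2*(-3223) = 6446)
t(I, z) = 2 (t(I, z) = 0*(6*I*z + 6) + 2 = 0*(6 + 6*I*z) + 2 = 0 + 2 = 2)
A = -1172/9 (A = 4*(6446/(-198)) = 4*(6446*(-1/198)) = 4*(-293/9) = -1172/9 ≈ -130.22)
C = -2 (C = -1*2 = -2)
C + A = -2 - 1172/9 = -1190/9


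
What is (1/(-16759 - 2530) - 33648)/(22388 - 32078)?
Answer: 649036273/186910410 ≈ 3.4724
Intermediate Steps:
(1/(-16759 - 2530) - 33648)/(22388 - 32078) = (1/(-19289) - 33648)/(-9690) = (-1/19289 - 33648)*(-1/9690) = -649036273/19289*(-1/9690) = 649036273/186910410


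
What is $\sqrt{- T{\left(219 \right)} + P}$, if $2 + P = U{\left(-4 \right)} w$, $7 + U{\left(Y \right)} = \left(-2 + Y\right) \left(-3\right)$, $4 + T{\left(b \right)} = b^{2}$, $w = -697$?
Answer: $i \sqrt{55626} \approx 235.85 i$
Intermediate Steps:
$T{\left(b \right)} = -4 + b^{2}$
$U{\left(Y \right)} = -1 - 3 Y$ ($U{\left(Y \right)} = -7 + \left(-2 + Y\right) \left(-3\right) = -7 - \left(-6 + 3 Y\right) = -1 - 3 Y$)
$P = -7669$ ($P = -2 + \left(-1 - -12\right) \left(-697\right) = -2 + \left(-1 + 12\right) \left(-697\right) = -2 + 11 \left(-697\right) = -2 - 7667 = -7669$)
$\sqrt{- T{\left(219 \right)} + P} = \sqrt{- (-4 + 219^{2}) - 7669} = \sqrt{- (-4 + 47961) - 7669} = \sqrt{\left(-1\right) 47957 - 7669} = \sqrt{-47957 - 7669} = \sqrt{-55626} = i \sqrt{55626}$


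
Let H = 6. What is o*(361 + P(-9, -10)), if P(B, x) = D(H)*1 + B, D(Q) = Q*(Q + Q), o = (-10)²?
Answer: 42400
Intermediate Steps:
o = 100
D(Q) = 2*Q² (D(Q) = Q*(2*Q) = 2*Q²)
P(B, x) = 72 + B (P(B, x) = (2*6²)*1 + B = (2*36)*1 + B = 72*1 + B = 72 + B)
o*(361 + P(-9, -10)) = 100*(361 + (72 - 9)) = 100*(361 + 63) = 100*424 = 42400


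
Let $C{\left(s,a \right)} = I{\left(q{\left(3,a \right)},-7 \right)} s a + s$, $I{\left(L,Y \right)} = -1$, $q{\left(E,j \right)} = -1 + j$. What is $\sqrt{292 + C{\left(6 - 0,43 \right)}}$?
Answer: $2 \sqrt{10} \approx 6.3246$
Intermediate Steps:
$C{\left(s,a \right)} = s - a s$ ($C{\left(s,a \right)} = - s a + s = - a s + s = s - a s$)
$\sqrt{292 + C{\left(6 - 0,43 \right)}} = \sqrt{292 + \left(6 - 0\right) \left(1 - 43\right)} = \sqrt{292 + \left(6 + 0\right) \left(1 - 43\right)} = \sqrt{292 + 6 \left(-42\right)} = \sqrt{292 - 252} = \sqrt{40} = 2 \sqrt{10}$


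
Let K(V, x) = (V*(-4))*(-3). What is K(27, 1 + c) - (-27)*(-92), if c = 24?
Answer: -2160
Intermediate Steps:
K(V, x) = 12*V (K(V, x) = -4*V*(-3) = 12*V)
K(27, 1 + c) - (-27)*(-92) = 12*27 - (-27)*(-92) = 324 - 1*2484 = 324 - 2484 = -2160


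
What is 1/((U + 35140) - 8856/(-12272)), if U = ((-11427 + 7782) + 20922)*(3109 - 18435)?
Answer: -1534/406129815401 ≈ -3.7771e-9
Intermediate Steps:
U = -264787302 (U = (-3645 + 20922)*(-15326) = 17277*(-15326) = -264787302)
1/((U + 35140) - 8856/(-12272)) = 1/((-264787302 + 35140) - 8856/(-12272)) = 1/(-264752162 - 8856*(-1/12272)) = 1/(-264752162 + 1107/1534) = 1/(-406129815401/1534) = -1534/406129815401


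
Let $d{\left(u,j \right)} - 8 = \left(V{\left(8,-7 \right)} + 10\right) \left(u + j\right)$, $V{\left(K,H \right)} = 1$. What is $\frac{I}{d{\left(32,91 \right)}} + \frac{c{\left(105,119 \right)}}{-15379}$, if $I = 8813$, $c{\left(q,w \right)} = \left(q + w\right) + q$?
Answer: $\frac{19298194}{2990117} \approx 6.454$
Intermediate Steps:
$c{\left(q,w \right)} = w + 2 q$
$d{\left(u,j \right)} = 8 + 11 j + 11 u$ ($d{\left(u,j \right)} = 8 + \left(1 + 10\right) \left(u + j\right) = 8 + 11 \left(j + u\right) = 8 + \left(11 j + 11 u\right) = 8 + 11 j + 11 u$)
$\frac{I}{d{\left(32,91 \right)}} + \frac{c{\left(105,119 \right)}}{-15379} = \frac{8813}{8 + 11 \cdot 91 + 11 \cdot 32} + \frac{119 + 2 \cdot 105}{-15379} = \frac{8813}{8 + 1001 + 352} + \left(119 + 210\right) \left(- \frac{1}{15379}\right) = \frac{8813}{1361} + 329 \left(- \frac{1}{15379}\right) = 8813 \cdot \frac{1}{1361} - \frac{47}{2197} = \frac{8813}{1361} - \frac{47}{2197} = \frac{19298194}{2990117}$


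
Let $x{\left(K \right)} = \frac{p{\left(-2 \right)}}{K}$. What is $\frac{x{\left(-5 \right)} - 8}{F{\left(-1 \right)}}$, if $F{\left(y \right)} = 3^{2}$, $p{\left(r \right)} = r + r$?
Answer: $- \frac{4}{5} \approx -0.8$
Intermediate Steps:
$p{\left(r \right)} = 2 r$
$F{\left(y \right)} = 9$
$x{\left(K \right)} = - \frac{4}{K}$ ($x{\left(K \right)} = \frac{2 \left(-2\right)}{K} = - \frac{4}{K}$)
$\frac{x{\left(-5 \right)} - 8}{F{\left(-1 \right)}} = \frac{- \frac{4}{-5} - 8}{9} = \left(\left(-4\right) \left(- \frac{1}{5}\right) - 8\right) \frac{1}{9} = \left(\frac{4}{5} - 8\right) \frac{1}{9} = \left(- \frac{36}{5}\right) \frac{1}{9} = - \frac{4}{5}$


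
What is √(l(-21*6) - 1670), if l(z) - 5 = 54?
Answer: 3*I*√179 ≈ 40.137*I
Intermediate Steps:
l(z) = 59 (l(z) = 5 + 54 = 59)
√(l(-21*6) - 1670) = √(59 - 1670) = √(-1611) = 3*I*√179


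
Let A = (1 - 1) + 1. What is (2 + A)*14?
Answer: 42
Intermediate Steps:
A = 1 (A = 0 + 1 = 1)
(2 + A)*14 = (2 + 1)*14 = 3*14 = 42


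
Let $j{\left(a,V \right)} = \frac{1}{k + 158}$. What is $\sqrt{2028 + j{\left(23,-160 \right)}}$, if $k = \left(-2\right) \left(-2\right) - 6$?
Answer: $\frac{\sqrt{12338391}}{78} \approx 45.033$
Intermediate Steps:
$k = -2$ ($k = 4 - 6 = -2$)
$j{\left(a,V \right)} = \frac{1}{156}$ ($j{\left(a,V \right)} = \frac{1}{-2 + 158} = \frac{1}{156}$)
$\sqrt{2028 + j{\left(23,-160 \right)}} = \sqrt{2028 + \frac{1}{156}} = \sqrt{\frac{316369}{156}} = \frac{\sqrt{12338391}}{78}$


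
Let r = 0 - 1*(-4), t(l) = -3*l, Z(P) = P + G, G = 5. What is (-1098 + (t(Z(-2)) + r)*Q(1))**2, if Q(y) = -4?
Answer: 1162084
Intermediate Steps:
Z(P) = 5 + P (Z(P) = P + 5 = 5 + P)
r = 4 (r = 0 + 4 = 4)
(-1098 + (t(Z(-2)) + r)*Q(1))**2 = (-1098 + (-3*(5 - 2) + 4)*(-4))**2 = (-1098 + (-3*3 + 4)*(-4))**2 = (-1098 + (-9 + 4)*(-4))**2 = (-1098 - 5*(-4))**2 = (-1098 + 20)**2 = (-1078)**2 = 1162084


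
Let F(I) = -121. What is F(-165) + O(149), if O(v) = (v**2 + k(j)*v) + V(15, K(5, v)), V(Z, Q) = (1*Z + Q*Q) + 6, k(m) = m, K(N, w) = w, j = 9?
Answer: 45643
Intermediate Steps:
V(Z, Q) = 6 + Z + Q**2 (V(Z, Q) = (Z + Q**2) + 6 = 6 + Z + Q**2)
O(v) = 21 + 2*v**2 + 9*v (O(v) = (v**2 + 9*v) + (6 + 15 + v**2) = (v**2 + 9*v) + (21 + v**2) = 21 + 2*v**2 + 9*v)
F(-165) + O(149) = -121 + (21 + 2*149**2 + 9*149) = -121 + (21 + 2*22201 + 1341) = -121 + (21 + 44402 + 1341) = -121 + 45764 = 45643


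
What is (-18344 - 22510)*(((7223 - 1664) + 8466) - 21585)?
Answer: 308856240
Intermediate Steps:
(-18344 - 22510)*(((7223 - 1664) + 8466) - 21585) = -40854*((5559 + 8466) - 21585) = -40854*(14025 - 21585) = -40854*(-7560) = 308856240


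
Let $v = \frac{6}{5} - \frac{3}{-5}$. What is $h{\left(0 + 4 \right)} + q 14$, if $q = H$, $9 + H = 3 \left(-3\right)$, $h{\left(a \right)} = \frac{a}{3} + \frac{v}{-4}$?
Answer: $- \frac{15067}{60} \approx -251.12$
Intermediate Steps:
$v = \frac{9}{5}$ ($v = 6 \cdot \frac{1}{5} - - \frac{3}{5} = \frac{6}{5} + \frac{3}{5} = \frac{9}{5} \approx 1.8$)
$h{\left(a \right)} = - \frac{9}{20} + \frac{a}{3}$ ($h{\left(a \right)} = \frac{a}{3} + \frac{9}{5 \left(-4\right)} = a \frac{1}{3} + \frac{9}{5} \left(- \frac{1}{4}\right) = \frac{a}{3} - \frac{9}{20} = - \frac{9}{20} + \frac{a}{3}$)
$H = -18$ ($H = -9 + 3 \left(-3\right) = -9 - 9 = -18$)
$q = -18$
$h{\left(0 + 4 \right)} + q 14 = \left(- \frac{9}{20} + \frac{0 + 4}{3}\right) - 252 = \left(- \frac{9}{20} + \frac{1}{3} \cdot 4\right) - 252 = \left(- \frac{9}{20} + \frac{4}{3}\right) - 252 = \frac{53}{60} - 252 = - \frac{15067}{60}$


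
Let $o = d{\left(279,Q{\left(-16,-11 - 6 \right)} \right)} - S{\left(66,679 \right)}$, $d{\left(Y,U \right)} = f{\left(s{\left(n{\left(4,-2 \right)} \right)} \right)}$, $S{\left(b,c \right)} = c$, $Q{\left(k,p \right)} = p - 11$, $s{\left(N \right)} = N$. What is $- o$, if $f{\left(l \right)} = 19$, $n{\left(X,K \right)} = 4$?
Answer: $660$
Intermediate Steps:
$Q{\left(k,p \right)} = -11 + p$ ($Q{\left(k,p \right)} = p - 11 = -11 + p$)
$d{\left(Y,U \right)} = 19$
$o = -660$ ($o = 19 - 679 = -660$)
$- o = \left(-1\right) \left(-660\right) = 660$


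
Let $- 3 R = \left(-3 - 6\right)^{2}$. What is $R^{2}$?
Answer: $729$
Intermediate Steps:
$R = -27$ ($R = - \frac{\left(-3 - 6\right)^{2}}{3} = - \frac{\left(-9\right)^{2}}{3} = \left(- \frac{1}{3}\right) 81 = -27$)
$R^{2} = \left(-27\right)^{2} = 729$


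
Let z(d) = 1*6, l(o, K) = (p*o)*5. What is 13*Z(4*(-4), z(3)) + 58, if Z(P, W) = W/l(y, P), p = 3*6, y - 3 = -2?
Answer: 883/15 ≈ 58.867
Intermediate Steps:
y = 1 (y = 3 - 2 = 1)
p = 18
l(o, K) = 90*o (l(o, K) = (18*o)*5 = 90*o)
z(d) = 6
Z(P, W) = W/90 (Z(P, W) = W/((90*1)) = W/90)
13*Z(4*(-4), z(3)) + 58 = 13*((1/90)*6) + 58 = 13*(1/15) + 58 = 13/15 + 58 = 883/15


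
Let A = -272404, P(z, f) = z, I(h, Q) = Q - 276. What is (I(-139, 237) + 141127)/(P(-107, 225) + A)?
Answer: -141088/272511 ≈ -0.51773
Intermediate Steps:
I(h, Q) = -276 + Q
(I(-139, 237) + 141127)/(P(-107, 225) + A) = ((-276 + 237) + 141127)/(-107 - 272404) = (-39 + 141127)/(-272511) = 141088*(-1/272511) = -141088/272511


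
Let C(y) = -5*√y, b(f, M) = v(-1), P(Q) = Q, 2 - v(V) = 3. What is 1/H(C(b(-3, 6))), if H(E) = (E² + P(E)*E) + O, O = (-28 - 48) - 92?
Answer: -1/218 ≈ -0.0045872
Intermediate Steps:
v(V) = -1 (v(V) = 2 - 1*3 = 2 - 3 = -1)
b(f, M) = -1
O = -168 (O = -76 - 92 = -168)
H(E) = -168 + 2*E² (H(E) = (E² + E*E) - 168 = (E² + E²) - 168 = 2*E² - 168 = -168 + 2*E²)
1/H(C(b(-3, 6))) = 1/(-168 + 2*(-5*I)²) = 1/(-168 + 2*(-25)) = 1/(-168 - 50) = 1/(-218) = -1/218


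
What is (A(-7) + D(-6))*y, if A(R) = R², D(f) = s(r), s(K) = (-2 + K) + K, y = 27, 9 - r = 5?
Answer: 1485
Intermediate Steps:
r = 4 (r = 9 - 1*5 = 9 - 5 = 4)
s(K) = -2 + 2*K
D(f) = 6 (D(f) = -2 + 2*4 = -2 + 8 = 6)
(A(-7) + D(-6))*y = ((-7)² + 6)*27 = (49 + 6)*27 = 55*27 = 1485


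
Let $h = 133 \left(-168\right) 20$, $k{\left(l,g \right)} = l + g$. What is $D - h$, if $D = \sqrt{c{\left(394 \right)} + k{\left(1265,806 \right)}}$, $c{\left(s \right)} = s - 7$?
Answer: $446880 + \sqrt{2458} \approx 4.4693 \cdot 10^{5}$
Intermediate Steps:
$k{\left(l,g \right)} = g + l$
$c{\left(s \right)} = -7 + s$
$D = \sqrt{2458}$ ($D = \sqrt{\left(-7 + 394\right) + \left(806 + 1265\right)} = \sqrt{387 + 2071} = \sqrt{2458} \approx 49.578$)
$h = -446880$ ($h = \left(-22344\right) 20 = -446880$)
$D - h = \sqrt{2458} - -446880 = \sqrt{2458} + 446880 = 446880 + \sqrt{2458}$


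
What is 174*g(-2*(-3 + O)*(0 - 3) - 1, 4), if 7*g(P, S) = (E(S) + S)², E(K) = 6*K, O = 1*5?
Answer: 19488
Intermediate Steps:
O = 5
g(P, S) = 7*S² (g(P, S) = (6*S + S)²/7 = (7*S)²/7 = (49*S²)/7 = 7*S²)
174*g(-2*(-3 + O)*(0 - 3) - 1, 4) = 174*(7*4²) = 174*(7*16) = 174*112 = 19488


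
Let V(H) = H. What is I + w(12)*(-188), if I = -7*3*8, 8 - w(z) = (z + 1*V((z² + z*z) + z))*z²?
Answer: 8444792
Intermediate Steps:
w(z) = 8 - z²*(2*z + 2*z²) (w(z) = 8 - (z + 1*((z² + z*z) + z))*z² = 8 - (z + 1*((z² + z²) + z))*z² = 8 - (z + 1*(2*z² + z))*z² = 8 - (z + 1*(z + 2*z²))*z² = 8 - (z + (z + 2*z²))*z² = 8 - (2*z + 2*z²)*z² = 8 - z²*(2*z + 2*z²))
I = -168 (I = -21*8 = -168)
I + w(12)*(-188) = -168 + (8 - 2*12³ - 2*12⁴)*(-188) = -168 + (8 - 2*1728 - 2*20736)*(-188) = -168 + (8 - 3456 - 41472)*(-188) = -168 - 44920*(-188) = -168 + 8444960 = 8444792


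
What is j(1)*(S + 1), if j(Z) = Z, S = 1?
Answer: 2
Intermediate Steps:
j(1)*(S + 1) = 1*(1 + 1) = 1*2 = 2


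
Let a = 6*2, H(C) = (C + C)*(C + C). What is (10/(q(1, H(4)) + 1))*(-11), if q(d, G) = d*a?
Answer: -110/13 ≈ -8.4615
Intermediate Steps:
H(C) = 4*C² (H(C) = (2*C)*(2*C) = 4*C²)
a = 12
q(d, G) = 12*d (q(d, G) = d*12 = 12*d)
(10/(q(1, H(4)) + 1))*(-11) = (10/(12*1 + 1))*(-11) = (10/(12 + 1))*(-11) = (10/13)*(-11) = -110/13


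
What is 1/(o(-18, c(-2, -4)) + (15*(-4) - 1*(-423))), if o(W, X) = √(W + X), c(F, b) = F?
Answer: 363/131789 - 2*I*√5/131789 ≈ 0.0027544 - 3.3934e-5*I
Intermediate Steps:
1/(o(-18, c(-2, -4)) + (15*(-4) - 1*(-423))) = 1/(√(-18 - 2) + (15*(-4) - 1*(-423))) = 1/(√(-20) + (-60 + 423)) = 1/(2*I*√5 + 363) = 1/(363 + 2*I*√5)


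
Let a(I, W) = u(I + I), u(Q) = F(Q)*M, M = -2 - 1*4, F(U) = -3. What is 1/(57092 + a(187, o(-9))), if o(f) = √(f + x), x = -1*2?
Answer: 1/57110 ≈ 1.7510e-5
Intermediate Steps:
x = -2
M = -6 (M = -2 - 4 = -6)
o(f) = √(-2 + f) (o(f) = √(f - 2) = √(-2 + f))
u(Q) = 18 (u(Q) = -3*(-6) = 18)
a(I, W) = 18
1/(57092 + a(187, o(-9))) = 1/(57092 + 18) = 1/57110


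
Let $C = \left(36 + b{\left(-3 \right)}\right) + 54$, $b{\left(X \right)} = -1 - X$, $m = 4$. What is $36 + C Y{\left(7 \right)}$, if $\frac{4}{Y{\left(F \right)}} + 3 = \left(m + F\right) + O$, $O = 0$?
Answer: $82$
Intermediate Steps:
$Y{\left(F \right)} = \frac{4}{1 + F}$ ($Y{\left(F \right)} = \frac{4}{-3 + \left(\left(4 + F\right) + 0\right)} = \frac{4}{-3 + \left(4 + F\right)} = \frac{4}{1 + F}$)
$C = 92$ ($C = \left(36 - -2\right) + 54 = \left(36 + \left(-1 + 3\right)\right) + 54 = \left(36 + 2\right) + 54 = 38 + 54 = 92$)
$36 + C Y{\left(7 \right)} = 36 + 92 \frac{4}{1 + 7} = 36 + 92 \cdot \frac{4}{8} = 36 + 92 \cdot 4 \cdot \frac{1}{8} = 36 + 92 \cdot \frac{1}{2} = 36 + 46 = 82$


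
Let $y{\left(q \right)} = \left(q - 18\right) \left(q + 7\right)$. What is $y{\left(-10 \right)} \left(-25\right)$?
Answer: $-2100$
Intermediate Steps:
$y{\left(q \right)} = \left(-18 + q\right) \left(7 + q\right)$ ($y{\left(q \right)} = \left(q - 18\right) \left(7 + q\right) = \left(-18 + q\right) \left(7 + q\right)$)
$y{\left(-10 \right)} \left(-25\right) = \left(-126 + \left(-10\right)^{2} - -110\right) \left(-25\right) = \left(-126 + 100 + 110\right) \left(-25\right) = 84 \left(-25\right) = -2100$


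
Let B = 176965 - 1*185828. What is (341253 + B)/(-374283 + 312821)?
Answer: -166195/30731 ≈ -5.4081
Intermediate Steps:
B = -8863 (B = 176965 - 185828 = -8863)
(341253 + B)/(-374283 + 312821) = (341253 - 8863)/(-374283 + 312821) = 332390/(-61462) = 332390*(-1/61462) = -166195/30731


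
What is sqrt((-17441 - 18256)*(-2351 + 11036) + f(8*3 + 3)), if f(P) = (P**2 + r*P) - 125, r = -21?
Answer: 2*I*sqrt(77507102) ≈ 17608.0*I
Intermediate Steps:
f(P) = -125 + P**2 - 21*P (f(P) = (P**2 - 21*P) - 125 = -125 + P**2 - 21*P)
sqrt((-17441 - 18256)*(-2351 + 11036) + f(8*3 + 3)) = sqrt((-17441 - 18256)*(-2351 + 11036) + (-125 + (8*3 + 3)**2 - 21*(8*3 + 3))) = sqrt(-35697*8685 + (-125 + (24 + 3)**2 - 21*(24 + 3))) = sqrt(-310028445 + (-125 + 27**2 - 21*27)) = sqrt(-310028445 + (-125 + 729 - 567)) = sqrt(-310028445 + 37) = sqrt(-310028408) = 2*I*sqrt(77507102)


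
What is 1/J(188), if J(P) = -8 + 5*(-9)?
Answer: -1/53 ≈ -0.018868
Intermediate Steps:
J(P) = -53 (J(P) = -8 - 45 = -53)
1/J(188) = 1/(-53) = -1/53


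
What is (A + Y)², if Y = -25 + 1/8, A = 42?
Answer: 18769/64 ≈ 293.27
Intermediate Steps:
Y = -199/8 (Y = -25 + ⅛ = -199/8 ≈ -24.875)
(A + Y)² = (42 - 199/8)² = (137/8)² = 18769/64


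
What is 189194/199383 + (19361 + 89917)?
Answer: 21788364668/199383 ≈ 1.0928e+5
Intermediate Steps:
189194/199383 + (19361 + 89917) = 189194*(1/199383) + 109278 = 189194/199383 + 109278 = 21788364668/199383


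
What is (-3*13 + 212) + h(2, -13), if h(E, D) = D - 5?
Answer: 155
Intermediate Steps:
h(E, D) = -5 + D
(-3*13 + 212) + h(2, -13) = (-3*13 + 212) + (-5 - 13) = (-39 + 212) - 18 = 173 - 18 = 155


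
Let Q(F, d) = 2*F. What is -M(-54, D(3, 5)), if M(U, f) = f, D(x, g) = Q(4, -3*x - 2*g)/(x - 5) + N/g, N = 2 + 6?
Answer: 12/5 ≈ 2.4000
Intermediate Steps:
N = 8
D(x, g) = 8/g + 8/(-5 + x) (D(x, g) = (2*4)/(x - 5) + 8/g = 8/(-5 + x) + 8/g = 8/g + 8/(-5 + x))
-M(-54, D(3, 5)) = -8*(-5 + 5 + 3)/(5*(-5 + 3)) = -8*3/(5*(-2)) = -8*(-1)*3/(5*2) = -1*(-12/5) = 12/5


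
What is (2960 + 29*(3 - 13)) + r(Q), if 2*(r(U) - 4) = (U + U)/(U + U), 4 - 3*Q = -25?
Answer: 5349/2 ≈ 2674.5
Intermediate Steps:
Q = 29/3 (Q = 4/3 - 1/3*(-25) = 4/3 + 25/3 = 29/3 ≈ 9.6667)
r(U) = 9/2 (r(U) = 4 + ((U + U)/(U + U))/2 = 4 + ((2*U)/((2*U)))/2 = 4 + ((2*U)*(1/(2*U)))/2 = 4 + (1/2)*1 = 4 + 1/2 = 9/2)
(2960 + 29*(3 - 13)) + r(Q) = (2960 + 29*(3 - 13)) + 9/2 = (2960 + 29*(-10)) + 9/2 = (2960 - 290) + 9/2 = 2670 + 9/2 = 5349/2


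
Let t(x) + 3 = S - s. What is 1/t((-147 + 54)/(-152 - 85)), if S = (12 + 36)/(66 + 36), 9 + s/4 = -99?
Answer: 17/7301 ≈ 0.0023284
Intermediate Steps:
s = -432 (s = -36 + 4*(-99) = -36 - 396 = -432)
S = 8/17 (S = 48/102 = 48*(1/102) = 8/17 ≈ 0.47059)
t(x) = 7301/17 (t(x) = -3 + (8/17 - 1*(-432)) = -3 + (8/17 + 432) = -3 + 7352/17 = 7301/17)
1/t((-147 + 54)/(-152 - 85)) = 1/(7301/17) = 17/7301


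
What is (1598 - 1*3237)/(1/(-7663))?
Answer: 12559657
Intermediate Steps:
(1598 - 1*3237)/(1/(-7663)) = (1598 - 3237)/(-1/7663) = -1639*(-7663) = 12559657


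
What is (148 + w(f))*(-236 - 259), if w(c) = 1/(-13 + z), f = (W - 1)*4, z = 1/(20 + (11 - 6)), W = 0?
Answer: -2635985/36 ≈ -73222.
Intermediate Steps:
z = 1/25 (z = 1/(20 + 5) = 1/25 ≈ 0.040000)
f = -4 (f = (0 - 1)*4 = -1*4 = -4)
w(c) = -25/324 (w(c) = 1/(-13 + 1/25) = 1/(-324/25) = -25/324)
(148 + w(f))*(-236 - 259) = (148 - 25/324)*(-236 - 259) = (47927/324)*(-495) = -2635985/36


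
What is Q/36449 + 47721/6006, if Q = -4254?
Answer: 81611105/10424414 ≈ 7.8288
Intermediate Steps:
Q/36449 + 47721/6006 = -4254/36449 + 47721/6006 = -4254*1/36449 + 47721*(1/6006) = -4254/36449 + 15907/2002 = 81611105/10424414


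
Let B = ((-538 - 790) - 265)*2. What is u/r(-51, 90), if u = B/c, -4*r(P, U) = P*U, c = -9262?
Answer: 118/393635 ≈ 0.00029977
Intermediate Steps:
r(P, U) = -P*U/4
B = -3186 (B = (-1328 - 265)*2 = -1593*2 = -3186)
u = 1593/4631 (u = -3186/(-9262) = -3186*(-1/9262) = 1593/4631 ≈ 0.34399)
u/r(-51, 90) = 1593/(4631*((-¼*(-51)*90))) = 1593/(4631*(2295/2)) = (1593/4631)*(2/2295) = 118/393635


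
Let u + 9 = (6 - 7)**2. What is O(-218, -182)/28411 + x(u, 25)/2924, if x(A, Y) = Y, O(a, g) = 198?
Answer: 1289227/83073764 ≈ 0.015519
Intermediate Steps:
u = -8 (u = -9 + (6 - 7)**2 = -9 + (-1)**2 = -9 + 1 = -8)
O(-218, -182)/28411 + x(u, 25)/2924 = 198/28411 + 25/2924 = 1289227/83073764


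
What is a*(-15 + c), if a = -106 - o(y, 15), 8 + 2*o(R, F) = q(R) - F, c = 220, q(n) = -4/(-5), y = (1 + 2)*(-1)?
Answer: -38909/2 ≈ -19455.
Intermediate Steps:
y = -3 (y = 3*(-1) = -3)
q(n) = ⅘ (q(n) = -4*(-⅕) = ⅘)
o(R, F) = -18/5 - F/2 (o(R, F) = -4 + (⅘ - F)/2 = -4 + (⅖ - F/2) = -18/5 - F/2)
a = -949/10 (a = -106 - (-18/5 - ½*15) = -106 - (-18/5 - 15/2) = -106 - 1*(-111/10) = -106 + 111/10 = -949/10 ≈ -94.900)
a*(-15 + c) = -949*(-15 + 220)/10 = -949/10*205 = -38909/2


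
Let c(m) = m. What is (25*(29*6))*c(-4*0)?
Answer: 0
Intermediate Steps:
(25*(29*6))*c(-4*0) = (25*(29*6))*(-4*0) = (25*174)*0 = 4350*0 = 0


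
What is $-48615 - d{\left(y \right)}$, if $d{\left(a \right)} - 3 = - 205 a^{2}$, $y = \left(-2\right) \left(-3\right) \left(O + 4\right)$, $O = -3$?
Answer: $-41238$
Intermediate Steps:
$y = 6$ ($y = \left(-2\right) \left(-3\right) \left(-3 + 4\right) = 6 \cdot 1 = 6$)
$d{\left(a \right)} = 3 - 205 a^{2}$
$-48615 - d{\left(y \right)} = -48615 - \left(3 - 205 \cdot 6^{2}\right) = -48615 - \left(3 - 7380\right) = -48615 - -7377 = -48615 + 7377 = -41238$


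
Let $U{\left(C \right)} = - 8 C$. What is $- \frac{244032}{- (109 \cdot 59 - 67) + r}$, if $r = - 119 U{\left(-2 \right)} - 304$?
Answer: $\frac{61008}{2143} \approx 28.469$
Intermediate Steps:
$r = -2208$ ($r = - 119 \left(\left(-8\right) \left(-2\right)\right) - 304 = \left(-119\right) 16 - 304 = -1904 - 304 = -2208$)
$- \frac{244032}{- (109 \cdot 59 - 67) + r} = - \frac{244032}{- (109 \cdot 59 - 67) - 2208} = - \frac{244032}{- (6431 - 67) - 2208} = - \frac{244032}{\left(-1\right) 6364 - 2208} = - \frac{244032}{-6364 - 2208} = - \frac{244032}{-8572} = \left(-244032\right) \left(- \frac{1}{8572}\right) = \frac{61008}{2143}$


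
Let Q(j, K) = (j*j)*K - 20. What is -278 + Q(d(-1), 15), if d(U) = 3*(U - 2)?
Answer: 917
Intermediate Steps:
d(U) = -6 + 3*U (d(U) = 3*(-2 + U) = -6 + 3*U)
Q(j, K) = -20 + K*j² (Q(j, K) = j²*K - 20 = K*j² - 20 = -20 + K*j²)
-278 + Q(d(-1), 15) = -278 + (-20 + 15*(-6 + 3*(-1))²) = -278 + (-20 + 15*(-6 - 3)²) = -278 + (-20 + 15*(-9)²) = -278 + (-20 + 15*81) = -278 + (-20 + 1215) = -278 + 1195 = 917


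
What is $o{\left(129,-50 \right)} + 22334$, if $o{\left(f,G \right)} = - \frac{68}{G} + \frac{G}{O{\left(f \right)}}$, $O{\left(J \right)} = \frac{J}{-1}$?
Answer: $\frac{72032786}{3225} \approx 22336.0$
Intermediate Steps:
$O{\left(J \right)} = - J$ ($O{\left(J \right)} = J \left(-1\right) = - J$)
$o{\left(f,G \right)} = - \frac{68}{G} - \frac{G}{f}$ ($o{\left(f,G \right)} = - \frac{68}{G} + \frac{G}{\left(-1\right) f} = - \frac{68}{G} + G \left(- \frac{1}{f}\right) = - \frac{68}{G} - \frac{G}{f}$)
$o{\left(129,-50 \right)} + 22334 = \left(- \frac{68}{-50} - - \frac{50}{129}\right) + 22334 = \left(\left(-68\right) \left(- \frac{1}{50}\right) - \left(-50\right) \frac{1}{129}\right) + 22334 = \left(\frac{34}{25} + \frac{50}{129}\right) + 22334 = \frac{5636}{3225} + 22334 = \frac{72032786}{3225}$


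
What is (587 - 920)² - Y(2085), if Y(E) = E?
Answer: 108804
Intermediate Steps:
(587 - 920)² - Y(2085) = (587 - 920)² - 1*2085 = (-333)² - 2085 = 110889 - 2085 = 108804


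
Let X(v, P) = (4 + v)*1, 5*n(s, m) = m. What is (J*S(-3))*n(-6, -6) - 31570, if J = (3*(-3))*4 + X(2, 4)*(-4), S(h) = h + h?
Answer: -32002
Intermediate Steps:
S(h) = 2*h
n(s, m) = m/5
X(v, P) = 4 + v
J = -60 (J = (3*(-3))*4 + (4 + 2)*(-4) = -9*4 + 6*(-4) = -36 - 24 = -60)
(J*S(-3))*n(-6, -6) - 31570 = (-120*(-3))*((⅕)*(-6)) - 31570 = -60*(-6)*(-6/5) - 31570 = 360*(-6/5) - 31570 = -432 - 31570 = -32002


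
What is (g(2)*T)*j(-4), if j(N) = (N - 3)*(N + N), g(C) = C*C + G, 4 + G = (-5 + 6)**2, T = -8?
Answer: -448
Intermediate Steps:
G = -3 (G = -4 + (-5 + 6)**2 = -4 + 1**2 = -4 + 1 = -3)
g(C) = -3 + C**2 (g(C) = C*C - 3 = C**2 - 3 = -3 + C**2)
j(N) = 2*N*(-3 + N) (j(N) = (-3 + N)*(2*N) = 2*N*(-3 + N))
(g(2)*T)*j(-4) = ((-3 + 2**2)*(-8))*(2*(-4)*(-3 - 4)) = ((-3 + 4)*(-8))*(2*(-4)*(-7)) = (1*(-8))*56 = -8*56 = -448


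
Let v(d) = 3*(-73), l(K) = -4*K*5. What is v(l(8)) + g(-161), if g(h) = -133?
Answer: -352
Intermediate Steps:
l(K) = -20*K
v(d) = -219
v(l(8)) + g(-161) = -219 - 133 = -352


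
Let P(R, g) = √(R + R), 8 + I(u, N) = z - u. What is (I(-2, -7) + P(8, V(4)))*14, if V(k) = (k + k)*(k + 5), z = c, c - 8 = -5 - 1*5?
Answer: -56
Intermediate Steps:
c = -2 (c = 8 + (-5 - 1*5) = 8 + (-5 - 5) = 8 - 10 = -2)
z = -2
I(u, N) = -10 - u (I(u, N) = -8 + (-2 - u) = -10 - u)
V(k) = 2*k*(5 + k) (V(k) = (2*k)*(5 + k) = 2*k*(5 + k))
P(R, g) = √2*√R (P(R, g) = √(2*R) = √2*√R)
(I(-2, -7) + P(8, V(4)))*14 = ((-10 - 1*(-2)) + √2*√8)*14 = ((-10 + 2) + √2*(2*√2))*14 = (-8 + 4)*14 = -4*14 = -56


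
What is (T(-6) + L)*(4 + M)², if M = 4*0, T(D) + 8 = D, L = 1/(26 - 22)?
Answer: -220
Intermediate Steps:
L = ¼ (L = 1/4 = ¼ ≈ 0.25000)
T(D) = -8 + D
M = 0
(T(-6) + L)*(4 + M)² = ((-8 - 6) + ¼)*(4 + 0)² = (-14 + ¼)*4² = -55/4*16 = -220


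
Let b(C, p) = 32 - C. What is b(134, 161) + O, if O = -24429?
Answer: -24531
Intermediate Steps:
b(134, 161) + O = (32 - 1*134) - 24429 = (32 - 134) - 24429 = -102 - 24429 = -24531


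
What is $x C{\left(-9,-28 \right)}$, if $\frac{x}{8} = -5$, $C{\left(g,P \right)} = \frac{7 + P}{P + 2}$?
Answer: $- \frac{420}{13} \approx -32.308$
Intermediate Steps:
$C{\left(g,P \right)} = \frac{7 + P}{2 + P}$
$x = -40$ ($x = 8 \left(-5\right) = -40$)
$x C{\left(-9,-28 \right)} = - 40 \frac{7 - 28}{2 - 28} = - 40 \frac{1}{-26} \left(-21\right) = - 40 \left(\left(- \frac{1}{26}\right) \left(-21\right)\right) = \left(-40\right) \frac{21}{26} = - \frac{420}{13}$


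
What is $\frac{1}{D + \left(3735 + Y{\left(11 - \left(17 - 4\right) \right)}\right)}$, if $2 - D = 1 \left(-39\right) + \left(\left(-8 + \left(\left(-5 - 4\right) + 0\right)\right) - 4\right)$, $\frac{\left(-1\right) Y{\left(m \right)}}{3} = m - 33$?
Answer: $\frac{1}{3902} \approx 0.00025628$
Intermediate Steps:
$Y{\left(m \right)} = 99 - 3 m$ ($Y{\left(m \right)} = - 3 \left(m - 33\right) = - 3 \left(-33 + m\right) = 99 - 3 m$)
$D = 62$ ($D = 2 - \left(1 \left(-39\right) + \left(\left(-8 + \left(\left(-5 - 4\right) + 0\right)\right) - 4\right)\right) = 2 - \left(-39 + \left(\left(-8 + \left(-9 + 0\right)\right) - 4\right)\right) = 2 - \left(-39 - 21\right) = 2 - -60 = 2 + 60 = 62$)
$\frac{1}{D + \left(3735 + Y{\left(11 - \left(17 - 4\right) \right)}\right)} = \frac{1}{62 + \left(3735 + \left(99 - 3 \left(11 - \left(17 - 4\right)\right)\right)\right)} = \frac{1}{62 + \left(3735 + \left(99 - 3 \left(11 - 13\right)\right)\right)} = \frac{1}{62 + \left(3735 + \left(99 - -6\right)\right)} = \frac{1}{62 + \left(3735 + \left(99 + 6\right)\right)} = \frac{1}{62 + \left(3735 + 105\right)} = \frac{1}{62 + 3840} = \frac{1}{3902}$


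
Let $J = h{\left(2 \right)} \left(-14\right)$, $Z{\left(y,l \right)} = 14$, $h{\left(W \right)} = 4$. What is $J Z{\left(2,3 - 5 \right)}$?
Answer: $-784$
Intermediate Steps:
$J = -56$ ($J = 4 \left(-14\right) = -56$)
$J Z{\left(2,3 - 5 \right)} = \left(-56\right) 14 = -784$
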